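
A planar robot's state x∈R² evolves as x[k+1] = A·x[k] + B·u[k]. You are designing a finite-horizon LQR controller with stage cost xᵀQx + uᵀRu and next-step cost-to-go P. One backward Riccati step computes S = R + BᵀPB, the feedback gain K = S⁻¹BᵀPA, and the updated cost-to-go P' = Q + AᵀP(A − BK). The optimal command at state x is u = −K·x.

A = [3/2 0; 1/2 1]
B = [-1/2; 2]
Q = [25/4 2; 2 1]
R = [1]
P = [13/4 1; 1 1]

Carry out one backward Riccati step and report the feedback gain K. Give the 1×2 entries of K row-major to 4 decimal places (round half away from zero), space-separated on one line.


0.3443 0.3934

BᵀP = [0.3750 1.5000]
S = R + BᵀPB = [1] + [2.8125] = [3.8125]
BᵀPA = [1.3125 1.5000]
K = S⁻¹·BᵀPA = [0.3443 0.3934]
A−BK = [1.6721 0.1967; -0.1885 0.2131]
AᵀP(A−BK) = [8.6107 1.4836; 1.4836 0.4098]
P' = Q + AᵀP(A−BK) = [14.8607 3.4836; 3.4836 1.4098]
tr(P') = 16.2705


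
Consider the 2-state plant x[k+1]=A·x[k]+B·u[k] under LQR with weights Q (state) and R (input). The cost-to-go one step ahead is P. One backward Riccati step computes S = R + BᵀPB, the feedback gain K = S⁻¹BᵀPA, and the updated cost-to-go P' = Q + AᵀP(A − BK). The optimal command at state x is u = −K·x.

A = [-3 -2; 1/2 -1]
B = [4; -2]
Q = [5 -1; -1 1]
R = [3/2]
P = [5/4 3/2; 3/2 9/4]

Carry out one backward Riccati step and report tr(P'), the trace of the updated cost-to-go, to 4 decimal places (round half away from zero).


BᵀP = [2.0000 1.5000]
S = R + BᵀPB = [3/2] + [5.0000] = [6.5000]
BᵀPA = [-5.2500 -5.5000]
K = S⁻¹·BᵀPA = [-0.8077 -0.8462]
A−BK = [0.2308 1.3846; -1.1154 -2.6923]
AᵀP(A−BK) = [3.0721 4.9327; 4.9327 8.5962]
P' = Q + AᵀP(A−BK) = [8.0721 3.9327; 3.9327 9.5962]
tr(P') = 17.6683

17.6683


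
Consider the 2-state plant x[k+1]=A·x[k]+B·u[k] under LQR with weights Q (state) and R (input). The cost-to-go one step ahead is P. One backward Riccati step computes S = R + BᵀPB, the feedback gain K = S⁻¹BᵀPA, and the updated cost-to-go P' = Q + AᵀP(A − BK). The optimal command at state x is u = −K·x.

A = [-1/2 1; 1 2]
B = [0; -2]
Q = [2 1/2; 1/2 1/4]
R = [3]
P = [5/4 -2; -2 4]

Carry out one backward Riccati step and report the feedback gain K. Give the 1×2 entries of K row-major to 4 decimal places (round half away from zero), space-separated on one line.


BᵀP = [4.0000 -8.0000]
S = R + BᵀPB = [3] + [16.0000] = [19.0000]
BᵀPA = [-10.0000 -12.0000]
K = S⁻¹·BᵀPA = [-0.5263 -0.6316]
A−BK = [-0.5000 1.0000; -0.0526 0.7368]
AᵀP(A−BK) = [1.0493 1.0592; 1.0592 1.6711]
P' = Q + AᵀP(A−BK) = [3.0493 1.5592; 1.5592 1.9211]
tr(P') = 4.9704

-0.5263 -0.6316


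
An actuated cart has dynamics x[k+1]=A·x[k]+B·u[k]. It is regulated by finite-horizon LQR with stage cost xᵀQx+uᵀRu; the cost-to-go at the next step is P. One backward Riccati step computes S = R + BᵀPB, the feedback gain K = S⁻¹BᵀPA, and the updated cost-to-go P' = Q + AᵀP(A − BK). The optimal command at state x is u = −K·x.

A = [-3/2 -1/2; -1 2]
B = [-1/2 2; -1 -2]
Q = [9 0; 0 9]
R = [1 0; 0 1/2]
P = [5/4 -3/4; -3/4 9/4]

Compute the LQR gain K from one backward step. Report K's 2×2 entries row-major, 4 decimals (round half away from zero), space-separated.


BᵀP = [0.1250 -1.8750; 4.0000 -6.0000]
S = R + BᵀPB = [1 0; 0 1/2] + [1.8125 4.0000; 4.0000 20.0000] = [2.8125 4.0000; 4.0000 20.5000]
BᵀPA = [1.6875 -3.8125; 0.0000 -14.0000]
K = S⁻¹·BᵀPA = [0.8305 -0.5319; -0.1620 -0.5791]
A−BK = [-0.7607 0.3923; -0.4936 0.3098]
AᵀP(A−BK) = [1.4111 -0.7899; -0.7899 0.6767]
P' = Q + AᵀP(A−BK) = [10.4111 -0.7899; -0.7899 9.6767]
tr(P') = 20.0878

0.8305 -0.5319 -0.1620 -0.5791


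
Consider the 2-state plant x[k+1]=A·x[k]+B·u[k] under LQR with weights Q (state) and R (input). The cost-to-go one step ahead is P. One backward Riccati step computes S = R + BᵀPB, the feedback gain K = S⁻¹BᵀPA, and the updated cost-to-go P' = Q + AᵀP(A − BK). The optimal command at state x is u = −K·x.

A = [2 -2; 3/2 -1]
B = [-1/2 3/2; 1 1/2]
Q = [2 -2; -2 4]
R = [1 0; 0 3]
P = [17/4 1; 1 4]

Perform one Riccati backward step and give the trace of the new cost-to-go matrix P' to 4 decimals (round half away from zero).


BᵀP = [-1.1250 3.5000; 6.8750 3.5000]
S = R + BᵀPB = [1 0; 0 3] + [4.0625 0.0625; 0.0625 12.0625] = [5.0625 0.0625; 0.0625 15.0625]
BᵀPA = [3.0000 -1.2500; 19.0000 -17.2500]
K = S⁻¹·BᵀPA = [0.5770 -0.2328; 1.2590 -1.1443]
A−BK = [0.4000 -0.4000; 0.2934 -0.1951]
AᵀP(A−BK) = [6.3475 -5.5607; -5.5607 4.9705]
P' = Q + AᵀP(A−BK) = [8.3475 -7.5607; -7.5607 8.9705]
tr(P') = 17.3180

17.3180


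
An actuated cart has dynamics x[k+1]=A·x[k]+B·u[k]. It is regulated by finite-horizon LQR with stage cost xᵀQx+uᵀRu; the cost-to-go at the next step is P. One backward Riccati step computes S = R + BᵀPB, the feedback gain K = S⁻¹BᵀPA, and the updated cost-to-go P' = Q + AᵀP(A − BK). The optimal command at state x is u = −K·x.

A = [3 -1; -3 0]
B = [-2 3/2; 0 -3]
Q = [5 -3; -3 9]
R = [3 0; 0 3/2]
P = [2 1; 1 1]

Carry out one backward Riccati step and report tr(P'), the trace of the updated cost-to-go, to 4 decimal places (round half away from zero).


16.8977

BᵀP = [-4.0000 -2.0000; 0.0000 -1.5000]
S = R + BᵀPB = [3 0; 0 3/2] + [8.0000 0.0000; 0.0000 4.5000] = [11.0000 0.0000; 0.0000 6.0000]
BᵀPA = [-6.0000 4.0000; 4.5000 0.0000]
K = S⁻¹·BᵀPA = [-0.5455 0.3636; 0.7500 0.0000]
A−BK = [0.7841 -0.2727; -0.7500 0.0000]
AᵀP(A−BK) = [2.3523 -0.8182; -0.8182 0.5455]
P' = Q + AᵀP(A−BK) = [7.3523 -3.8182; -3.8182 9.5455]
tr(P') = 16.8977


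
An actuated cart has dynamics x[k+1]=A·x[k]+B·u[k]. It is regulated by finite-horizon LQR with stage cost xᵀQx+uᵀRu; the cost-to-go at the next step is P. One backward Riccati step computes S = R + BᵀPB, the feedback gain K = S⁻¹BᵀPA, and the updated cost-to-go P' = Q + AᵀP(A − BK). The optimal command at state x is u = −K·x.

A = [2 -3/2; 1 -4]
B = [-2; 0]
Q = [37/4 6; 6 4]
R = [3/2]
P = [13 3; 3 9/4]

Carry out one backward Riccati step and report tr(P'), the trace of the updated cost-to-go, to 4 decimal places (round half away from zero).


43.6846

BᵀP = [-26.0000 -6.0000]
S = R + BᵀPB = [3/2] + [52.0000] = [53.5000]
BᵀPA = [-58.0000 63.0000]
K = S⁻¹·BᵀPA = [-1.0841 1.1776]
A−BK = [-0.1682 0.8551; 1.0000 -4.0000]
AᵀP(A−BK) = [3.3715 -8.2009; -8.2009 27.0631]
P' = Q + AᵀP(A−BK) = [12.6215 -2.2009; -2.2009 31.0631]
tr(P') = 43.6846


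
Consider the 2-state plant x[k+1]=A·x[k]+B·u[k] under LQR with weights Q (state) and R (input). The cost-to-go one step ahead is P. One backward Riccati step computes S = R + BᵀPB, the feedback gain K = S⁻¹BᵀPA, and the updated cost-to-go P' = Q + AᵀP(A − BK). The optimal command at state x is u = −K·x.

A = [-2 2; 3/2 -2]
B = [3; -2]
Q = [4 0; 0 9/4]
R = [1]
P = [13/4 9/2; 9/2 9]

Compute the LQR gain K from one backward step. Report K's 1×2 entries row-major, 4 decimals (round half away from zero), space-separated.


BᵀP = [0.7500 -4.5000]
S = R + BᵀPB = [1] + [11.2500] = [12.2500]
BᵀPA = [-8.2500 10.5000]
K = S⁻¹·BᵀPA = [-0.6735 0.8571]
A−BK = [0.0204 -0.5714; 0.1531 -0.2857]
AᵀP(A−BK) = [0.6939 -1.4286; -1.4286 4.0000]
P' = Q + AᵀP(A−BK) = [4.6939 -1.4286; -1.4286 6.2500]
tr(P') = 10.9439

-0.6735 0.8571


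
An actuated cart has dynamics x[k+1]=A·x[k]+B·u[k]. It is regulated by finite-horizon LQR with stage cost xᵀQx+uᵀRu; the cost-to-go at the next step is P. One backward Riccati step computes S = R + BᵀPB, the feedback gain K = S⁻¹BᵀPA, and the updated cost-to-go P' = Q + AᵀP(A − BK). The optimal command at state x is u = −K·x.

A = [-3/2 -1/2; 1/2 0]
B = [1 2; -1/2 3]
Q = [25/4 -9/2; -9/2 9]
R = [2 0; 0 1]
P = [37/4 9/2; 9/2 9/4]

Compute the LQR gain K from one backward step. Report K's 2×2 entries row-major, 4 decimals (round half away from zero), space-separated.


BᵀP = [7.0000 3.3750; 32.0000 15.7500]
S = R + BᵀPB = [2 0; 0 1] + [5.3125 24.1250; 24.1250 111.2500] = [7.3125 24.1250; 24.1250 112.2500]
BᵀPA = [-8.8125 -3.5000; -40.1250 -16.0000]
K = S⁻¹·BᵀPA = [-0.0887 -0.0288; -0.3384 -0.1364]
A−BK = [-0.7345 -0.1985; 1.4708 0.3947]
AᵀP(A−BK) = [0.2651 0.0877; 0.0877 0.0301]
P' = Q + AᵀP(A−BK) = [6.5151 -4.4123; -4.4123 9.0301]
tr(P') = 15.5452

-0.0887 -0.0288 -0.3384 -0.1364


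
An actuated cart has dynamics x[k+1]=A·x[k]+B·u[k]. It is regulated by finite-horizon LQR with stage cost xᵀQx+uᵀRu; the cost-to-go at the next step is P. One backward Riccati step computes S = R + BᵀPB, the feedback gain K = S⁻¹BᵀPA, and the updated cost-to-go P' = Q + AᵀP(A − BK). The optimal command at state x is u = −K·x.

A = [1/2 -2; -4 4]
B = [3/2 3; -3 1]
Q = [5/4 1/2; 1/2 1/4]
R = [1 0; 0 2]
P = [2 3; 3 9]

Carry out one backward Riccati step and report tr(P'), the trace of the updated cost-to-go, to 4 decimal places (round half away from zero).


BᵀP = [-6.0000 -22.5000; 9.0000 18.0000]
S = R + BᵀPB = [1 0; 0 2] + [58.5000 -40.5000; -40.5000 45.0000] = [59.5000 -40.5000; -40.5000 47.0000]
BᵀPA = [87.0000 -78.0000; -67.5000 54.0000]
K = S⁻¹·BᵀPA = [1.1721 -1.2791; -0.4262 0.0467]
A−BK = [0.0203 -0.2214; -0.0575 0.1159]
AᵀP(A−BK) = [1.7606 -1.5628; -1.5628 1.7055]
P' = Q + AᵀP(A−BK) = [3.0106 -1.0628; -1.0628 1.9555]
tr(P') = 4.9662

4.9662


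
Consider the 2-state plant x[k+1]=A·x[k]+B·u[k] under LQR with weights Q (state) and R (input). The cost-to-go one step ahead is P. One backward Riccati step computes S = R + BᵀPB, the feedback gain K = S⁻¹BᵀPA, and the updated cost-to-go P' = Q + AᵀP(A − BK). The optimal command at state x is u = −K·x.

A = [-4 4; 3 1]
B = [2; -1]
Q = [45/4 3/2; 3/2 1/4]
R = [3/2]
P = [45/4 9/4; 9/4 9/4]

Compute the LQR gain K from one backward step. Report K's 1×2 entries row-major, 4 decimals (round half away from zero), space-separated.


BᵀP = [20.2500 2.2500]
S = R + BᵀPB = [3/2] + [38.2500] = [39.7500]
BᵀPA = [-74.2500 83.2500]
K = S⁻¹·BᵀPA = [-1.8679 2.0943]
A−BK = [-0.2642 -0.1887; 1.1321 3.0943]
AᵀP(A−BK) = [7.5566 0.2547; 0.2547 25.8962]
P' = Q + AᵀP(A−BK) = [18.8066 1.7547; 1.7547 26.1462]
tr(P') = 44.9528

-1.8679 2.0943


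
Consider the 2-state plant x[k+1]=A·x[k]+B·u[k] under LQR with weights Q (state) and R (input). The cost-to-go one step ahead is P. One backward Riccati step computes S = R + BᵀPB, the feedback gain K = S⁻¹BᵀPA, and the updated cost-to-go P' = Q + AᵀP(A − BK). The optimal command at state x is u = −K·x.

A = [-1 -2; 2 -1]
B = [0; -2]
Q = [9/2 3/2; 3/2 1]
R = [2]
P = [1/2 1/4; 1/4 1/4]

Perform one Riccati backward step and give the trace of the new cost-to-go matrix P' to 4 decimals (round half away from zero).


BᵀP = [-0.5000 -0.5000]
S = R + BᵀPB = [2] + [1.0000] = [3.0000]
BᵀPA = [-0.5000 1.5000]
K = S⁻¹·BᵀPA = [-0.1667 0.5000]
A−BK = [-1.0000 -2.0000; 1.6667 0.0000]
AᵀP(A−BK) = [0.4167 0.0000; 0.0000 2.5000]
P' = Q + AᵀP(A−BK) = [4.9167 1.5000; 1.5000 3.5000]
tr(P') = 8.4167

8.4167


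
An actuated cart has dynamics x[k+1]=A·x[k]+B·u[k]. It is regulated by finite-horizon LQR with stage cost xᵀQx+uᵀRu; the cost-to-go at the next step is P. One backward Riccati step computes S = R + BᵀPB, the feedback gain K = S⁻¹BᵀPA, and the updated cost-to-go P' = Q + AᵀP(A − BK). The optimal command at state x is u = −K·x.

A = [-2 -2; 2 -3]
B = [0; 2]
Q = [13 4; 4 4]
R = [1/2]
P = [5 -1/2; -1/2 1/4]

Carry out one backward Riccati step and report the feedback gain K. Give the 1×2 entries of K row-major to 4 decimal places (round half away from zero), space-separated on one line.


BᵀP = [-1.0000 0.5000]
S = R + BᵀPB = [1/2] + [1.0000] = [1.5000]
BᵀPA = [3.0000 0.5000]
K = S⁻¹·BᵀPA = [2.0000 0.3333]
A−BK = [-2.0000 -2.0000; -2.0000 -3.6667]
AᵀP(A−BK) = [19.0000 16.5000; 16.5000 16.0833]
P' = Q + AᵀP(A−BK) = [32.0000 20.5000; 20.5000 20.0833]
tr(P') = 52.0833

2.0000 0.3333


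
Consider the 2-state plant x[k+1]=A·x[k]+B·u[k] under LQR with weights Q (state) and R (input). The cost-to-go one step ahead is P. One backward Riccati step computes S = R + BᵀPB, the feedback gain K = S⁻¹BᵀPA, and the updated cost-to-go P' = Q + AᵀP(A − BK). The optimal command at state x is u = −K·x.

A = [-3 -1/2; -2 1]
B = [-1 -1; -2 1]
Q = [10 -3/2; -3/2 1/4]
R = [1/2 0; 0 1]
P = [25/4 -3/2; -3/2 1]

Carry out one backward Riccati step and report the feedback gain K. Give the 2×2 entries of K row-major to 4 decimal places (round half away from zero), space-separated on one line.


1.5422 -0.1063 1.2452 0.5926

BᵀP = [-3.2500 -0.5000; -7.7500 2.5000]
S = R + BᵀPB = [1/2 0; 0 1] + [4.2500 2.7500; 2.7500 10.2500] = [4.7500 2.7500; 2.7500 11.2500]
BᵀPA = [10.7500 1.1250; 18.2500 6.3750]
K = S⁻¹·BᵀPA = [1.5422 -0.1063; 1.2452 0.5926]
A−BK = [-0.2125 -0.0136; -0.1608 0.1948]
AᵀP(A−BK) = [2.9455 0.7016; 0.7016 0.4040]
P' = Q + AᵀP(A−BK) = [12.9455 -0.7984; -0.7984 0.6540]
tr(P') = 13.5995


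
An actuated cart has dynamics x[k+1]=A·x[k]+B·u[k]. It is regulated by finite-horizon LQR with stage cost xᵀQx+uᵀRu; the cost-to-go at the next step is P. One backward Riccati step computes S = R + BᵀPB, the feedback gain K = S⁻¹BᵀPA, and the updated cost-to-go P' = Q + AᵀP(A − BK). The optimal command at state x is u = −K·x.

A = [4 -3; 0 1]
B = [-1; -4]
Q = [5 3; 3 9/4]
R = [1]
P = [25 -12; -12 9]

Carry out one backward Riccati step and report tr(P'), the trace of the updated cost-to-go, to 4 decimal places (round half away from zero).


BᵀP = [23.0000 -24.0000]
S = R + BᵀPB = [1] + [73.0000] = [74.0000]
BᵀPA = [92.0000 -93.0000]
K = S⁻¹·BᵀPA = [1.2432 -1.2568]
A−BK = [5.2432 -4.2568; 4.9730 -4.0270]
AᵀP(A−BK) = [285.6216 -232.3784; -232.3784 189.1216]
P' = Q + AᵀP(A−BK) = [290.6216 -229.3784; -229.3784 191.3716]
tr(P') = 481.9932

481.9932


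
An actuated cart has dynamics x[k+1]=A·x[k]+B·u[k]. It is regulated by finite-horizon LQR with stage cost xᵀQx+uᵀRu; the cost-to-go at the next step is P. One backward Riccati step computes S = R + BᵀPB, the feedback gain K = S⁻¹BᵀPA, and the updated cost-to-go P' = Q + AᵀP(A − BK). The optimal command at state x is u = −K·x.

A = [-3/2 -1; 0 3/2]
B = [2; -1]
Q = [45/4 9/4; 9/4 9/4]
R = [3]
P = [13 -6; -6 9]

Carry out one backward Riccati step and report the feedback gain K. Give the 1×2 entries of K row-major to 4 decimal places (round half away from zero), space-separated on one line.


BᵀP = [32.0000 -21.0000]
S = R + BᵀPB = [3] + [85.0000] = [88.0000]
BᵀPA = [-48.0000 -63.5000]
K = S⁻¹·BᵀPA = [-0.5455 -0.7216]
A−BK = [-0.4091 0.4432; -0.5455 0.7784]
AᵀP(A−BK) = [3.0682 -1.6364; -1.6364 5.4290]
P' = Q + AᵀP(A−BK) = [14.3182 0.6136; 0.6136 7.6790]
tr(P') = 21.9972

-0.5455 -0.7216


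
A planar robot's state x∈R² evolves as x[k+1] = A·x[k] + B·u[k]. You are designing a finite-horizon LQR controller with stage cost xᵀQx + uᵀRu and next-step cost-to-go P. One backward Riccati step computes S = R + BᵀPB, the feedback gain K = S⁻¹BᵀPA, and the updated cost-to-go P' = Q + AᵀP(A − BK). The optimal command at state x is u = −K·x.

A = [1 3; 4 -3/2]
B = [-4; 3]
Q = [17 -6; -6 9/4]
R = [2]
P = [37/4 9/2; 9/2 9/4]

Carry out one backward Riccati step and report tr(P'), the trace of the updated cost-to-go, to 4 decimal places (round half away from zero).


BᵀP = [-23.5000 -11.2500]
S = R + BᵀPB = [2] + [60.2500] = [62.2500]
BᵀPA = [-68.5000 -53.6250]
K = S⁻¹·BᵀPA = [-1.1004 -0.8614]
A−BK = [-3.4016 -0.4458; 7.3012 1.0843]
AᵀP(A−BK) = [5.8725 2.4910; 2.4910 1.6175]
P' = Q + AᵀP(A−BK) = [22.8725 -3.5090; -3.5090 3.8675]
tr(P') = 26.7400

26.7400


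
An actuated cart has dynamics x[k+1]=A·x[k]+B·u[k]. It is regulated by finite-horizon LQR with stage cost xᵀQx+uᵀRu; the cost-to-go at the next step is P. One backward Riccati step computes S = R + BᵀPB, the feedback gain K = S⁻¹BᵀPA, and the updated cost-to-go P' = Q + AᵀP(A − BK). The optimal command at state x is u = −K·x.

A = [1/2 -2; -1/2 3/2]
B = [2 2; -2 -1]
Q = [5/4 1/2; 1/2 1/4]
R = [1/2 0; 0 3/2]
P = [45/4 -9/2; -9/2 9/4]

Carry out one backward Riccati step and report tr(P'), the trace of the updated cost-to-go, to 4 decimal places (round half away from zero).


BᵀP = [31.5000 -13.5000; 27.0000 -11.2500]
S = R + BᵀPB = [1/2 0; 0 3/2] + [90.0000 76.5000; 76.5000 65.2500] = [90.5000 76.5000; 76.5000 66.7500]
BᵀPA = [22.5000 -83.2500; 19.1250 -70.8750]
K = S⁻¹·BᵀPA = [0.2058 -0.7157; 0.0507 -0.2416]
A−BK = [-0.0129 -0.0855; -0.0378 -0.1730]
AᵀP(A−BK) = [0.0257 -0.0895; -0.0895 0.3601]
P' = Q + AᵀP(A−BK) = [1.2757 0.4105; 0.4105 0.6101]
tr(P') = 1.8858

1.8858


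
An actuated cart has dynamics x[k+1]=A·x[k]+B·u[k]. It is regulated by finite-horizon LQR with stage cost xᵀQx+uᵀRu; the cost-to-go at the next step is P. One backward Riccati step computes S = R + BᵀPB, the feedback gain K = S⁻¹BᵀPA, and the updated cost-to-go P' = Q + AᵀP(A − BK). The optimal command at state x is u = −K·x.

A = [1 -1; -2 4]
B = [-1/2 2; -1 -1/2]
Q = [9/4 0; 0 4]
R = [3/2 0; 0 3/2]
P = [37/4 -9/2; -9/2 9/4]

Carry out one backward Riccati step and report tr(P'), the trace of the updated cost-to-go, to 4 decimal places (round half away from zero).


10.6898

BᵀP = [-0.1250 0.0000; 20.7500 -10.1250]
S = R + BᵀPB = [3/2 0; 0 3/2] + [0.0625 -0.2500; -0.2500 46.5625] = [1.5625 -0.2500; -0.2500 48.0625]
BᵀPA = [-0.1250 0.1250; 41.0000 -61.2500]
K = S⁻¹·BᵀPA = [0.0565 -0.1240; 0.8533 -1.2750]
A−BK = [-0.6784 1.4881; -1.5168 3.2385]
AᵀP(A−BK) = [1.2697 -1.9894; -1.9894 3.1701]
P' = Q + AᵀP(A−BK) = [3.5197 -1.9894; -1.9894 7.1701]
tr(P') = 10.6898


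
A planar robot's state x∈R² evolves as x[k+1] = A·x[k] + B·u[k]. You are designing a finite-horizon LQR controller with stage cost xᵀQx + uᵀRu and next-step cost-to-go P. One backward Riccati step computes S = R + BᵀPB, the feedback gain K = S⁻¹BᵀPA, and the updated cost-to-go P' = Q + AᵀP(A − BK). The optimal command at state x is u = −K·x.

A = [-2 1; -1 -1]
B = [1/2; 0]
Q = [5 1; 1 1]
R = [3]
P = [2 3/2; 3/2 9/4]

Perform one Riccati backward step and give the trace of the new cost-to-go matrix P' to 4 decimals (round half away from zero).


21.3214

BᵀP = [1.0000 0.7500]
S = R + BᵀPB = [3] + [0.5000] = [3.5000]
BᵀPA = [-2.7500 0.2500]
K = S⁻¹·BᵀPA = [-0.7857 0.0714]
A−BK = [-1.6071 0.9643; -1.0000 -1.0000]
AᵀP(A−BK) = [14.0893 -0.0536; -0.0536 1.2321]
P' = Q + AᵀP(A−BK) = [19.0893 0.9464; 0.9464 2.2321]
tr(P') = 21.3214


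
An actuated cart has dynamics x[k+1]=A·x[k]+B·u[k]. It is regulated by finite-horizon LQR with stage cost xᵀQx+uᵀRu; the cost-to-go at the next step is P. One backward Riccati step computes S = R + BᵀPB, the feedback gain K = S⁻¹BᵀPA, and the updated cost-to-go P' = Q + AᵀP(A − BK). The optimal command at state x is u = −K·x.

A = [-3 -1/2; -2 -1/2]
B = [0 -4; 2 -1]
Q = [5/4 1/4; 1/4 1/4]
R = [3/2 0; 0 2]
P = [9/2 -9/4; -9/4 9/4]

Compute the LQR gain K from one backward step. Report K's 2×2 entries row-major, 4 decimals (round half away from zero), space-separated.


-0.4507 -0.1415 0.6838 0.1100

BᵀP = [-4.5000 4.5000; -15.7500 6.7500]
S = R + BᵀPB = [3/2 0; 0 2] + [9.0000 13.5000; 13.5000 56.2500] = [10.5000 13.5000; 13.5000 58.2500]
BᵀPA = [4.5000 0.0000; 33.7500 4.5000]
K = S⁻¹·BᵀPA = [-0.4507 -0.1415; 0.6838 0.1100]
A−BK = [-0.2646 -0.0598; -0.4148 -0.1070]
AᵀP(A−BK) = [1.4483 0.2977; 0.2977 0.0673]
P' = Q + AᵀP(A−BK) = [2.6983 0.5477; 0.5477 0.3173]
tr(P') = 3.0156


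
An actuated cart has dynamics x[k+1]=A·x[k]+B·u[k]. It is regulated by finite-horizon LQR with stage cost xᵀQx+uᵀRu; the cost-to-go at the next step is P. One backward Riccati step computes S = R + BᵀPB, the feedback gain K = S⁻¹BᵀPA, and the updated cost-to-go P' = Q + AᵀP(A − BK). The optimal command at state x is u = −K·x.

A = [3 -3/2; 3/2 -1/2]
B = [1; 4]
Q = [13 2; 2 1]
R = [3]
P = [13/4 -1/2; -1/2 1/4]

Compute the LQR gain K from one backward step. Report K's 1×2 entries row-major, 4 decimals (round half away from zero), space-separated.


0.7200 -0.3400

BᵀP = [1.2500 0.5000]
S = R + BᵀPB = [3] + [3.2500] = [6.2500]
BᵀPA = [4.5000 -2.1250]
K = S⁻¹·BᵀPA = [0.7200 -0.3400]
A−BK = [2.2800 -1.1600; -1.3800 0.8600]
AᵀP(A−BK) = [22.0725 -11.4075; -11.4075 5.9025]
P' = Q + AᵀP(A−BK) = [35.0725 -9.4075; -9.4075 6.9025]
tr(P') = 41.9750


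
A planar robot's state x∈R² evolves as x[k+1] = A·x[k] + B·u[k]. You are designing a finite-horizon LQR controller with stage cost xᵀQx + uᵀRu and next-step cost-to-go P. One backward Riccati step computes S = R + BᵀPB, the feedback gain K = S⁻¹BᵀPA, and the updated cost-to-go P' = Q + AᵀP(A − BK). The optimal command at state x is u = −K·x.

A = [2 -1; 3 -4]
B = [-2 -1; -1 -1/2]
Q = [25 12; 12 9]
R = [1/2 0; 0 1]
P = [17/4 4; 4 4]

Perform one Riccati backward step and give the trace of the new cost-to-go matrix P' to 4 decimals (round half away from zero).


BᵀP = [-12.5000 -12.0000; -6.2500 -6.0000]
S = R + BᵀPB = [1/2 0; 0 1] + [37.0000 18.5000; 18.5000 9.2500] = [37.5000 18.5000; 18.5000 10.2500]
BᵀPA = [-61.0000 60.5000; -30.5000 30.2500]
K = S⁻¹·BᵀPA = [-1.4481 1.4362; -0.3620 0.3591]
A−BK = [-1.2582 2.2315; 1.3709 -2.3843]
AᵀP(A−BK) = [1.6261 -1.9407; -1.9407 2.4985]
P' = Q + AᵀP(A−BK) = [26.6261 10.0593; 10.0593 11.4985]
tr(P') = 38.1246

38.1246


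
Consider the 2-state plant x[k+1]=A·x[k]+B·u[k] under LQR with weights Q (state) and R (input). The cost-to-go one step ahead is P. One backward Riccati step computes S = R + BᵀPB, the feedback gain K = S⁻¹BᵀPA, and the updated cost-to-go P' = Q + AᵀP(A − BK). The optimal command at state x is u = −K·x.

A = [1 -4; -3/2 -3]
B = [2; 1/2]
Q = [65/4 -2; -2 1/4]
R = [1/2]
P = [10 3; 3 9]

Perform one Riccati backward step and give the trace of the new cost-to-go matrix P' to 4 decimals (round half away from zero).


66.8667

BᵀP = [21.5000 10.5000]
S = R + BᵀPB = [1/2] + [48.2500] = [48.7500]
BᵀPA = [5.7500 -117.5000]
K = S⁻¹·BᵀPA = [0.1179 -2.4103]
A−BK = [0.7641 0.8205; -1.5590 -1.7949]
AᵀP(A−BK) = [20.5718 23.3590; 23.3590 29.7949]
P' = Q + AᵀP(A−BK) = [36.8218 21.3590; 21.3590 30.0449]
tr(P') = 66.8667


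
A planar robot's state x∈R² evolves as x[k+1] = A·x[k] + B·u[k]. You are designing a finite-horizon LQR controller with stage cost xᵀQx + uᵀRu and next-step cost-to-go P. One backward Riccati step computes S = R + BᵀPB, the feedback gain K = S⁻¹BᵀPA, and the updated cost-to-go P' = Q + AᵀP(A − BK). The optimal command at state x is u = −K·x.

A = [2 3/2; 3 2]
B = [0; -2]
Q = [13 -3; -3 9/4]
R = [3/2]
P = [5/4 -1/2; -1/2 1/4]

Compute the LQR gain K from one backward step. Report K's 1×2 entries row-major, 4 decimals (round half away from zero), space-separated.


0.2000 0.2000

BᵀP = [1.0000 -0.5000]
S = R + BᵀPB = [3/2] + [1.0000] = [2.5000]
BᵀPA = [0.5000 0.5000]
K = S⁻¹·BᵀPA = [0.2000 0.2000]
A−BK = [2.0000 1.5000; 3.4000 2.4000]
AᵀP(A−BK) = [1.1500 0.9000; 0.9000 0.7125]
P' = Q + AᵀP(A−BK) = [14.1500 -2.1000; -2.1000 2.9625]
tr(P') = 17.1125


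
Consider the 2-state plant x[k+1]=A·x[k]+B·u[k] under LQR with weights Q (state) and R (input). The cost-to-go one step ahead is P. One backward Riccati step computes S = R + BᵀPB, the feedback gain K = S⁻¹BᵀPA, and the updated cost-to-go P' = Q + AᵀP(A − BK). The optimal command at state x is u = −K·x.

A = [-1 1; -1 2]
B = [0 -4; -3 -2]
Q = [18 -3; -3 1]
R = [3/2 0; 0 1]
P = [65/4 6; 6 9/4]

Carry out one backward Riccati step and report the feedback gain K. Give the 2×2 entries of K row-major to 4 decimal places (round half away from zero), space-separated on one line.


0.0588 -0.1107 0.2745 -0.3403

BᵀP = [-18.0000 -6.7500; -77.0000 -28.5000]
S = R + BᵀPB = [3/2 0; 0 1] + [20.2500 85.5000; 85.5000 365.0000] = [21.7500 85.5000; 85.5000 366.0000]
BᵀPA = [24.7500 -31.5000; 105.5000 -134.0000]
K = S⁻¹·BᵀPA = [0.0588 -0.1107; 0.2745 -0.3403]
A−BK = [0.0980 -0.3610; -0.2745 0.9873]
AᵀP(A−BK) = [0.0833 -0.1127; -0.1127 0.1681]
P' = Q + AᵀP(A−BK) = [18.0833 -3.1127; -3.1127 1.1681]
tr(P') = 19.2514


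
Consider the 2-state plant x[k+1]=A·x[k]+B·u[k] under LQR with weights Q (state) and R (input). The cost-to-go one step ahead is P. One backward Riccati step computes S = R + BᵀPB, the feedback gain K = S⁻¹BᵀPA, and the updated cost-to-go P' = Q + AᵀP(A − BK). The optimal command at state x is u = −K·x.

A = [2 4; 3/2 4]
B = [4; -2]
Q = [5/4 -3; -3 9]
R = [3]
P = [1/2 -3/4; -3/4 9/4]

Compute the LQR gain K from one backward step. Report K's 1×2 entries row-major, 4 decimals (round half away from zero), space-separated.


-0.1328 -0.5000

BᵀP = [3.5000 -7.5000]
S = R + BᵀPB = [3] + [29.0000] = [32.0000]
BᵀPA = [-4.2500 -16.0000]
K = S⁻¹·BᵀPA = [-0.1328 -0.5000]
A−BK = [2.5313 6.0000; 1.2344 3.0000]
AᵀP(A−BK) = [1.9980 4.8750; 4.8750 12.0000]
P' = Q + AᵀP(A−BK) = [3.2480 1.8750; 1.8750 21.0000]
tr(P') = 24.2480


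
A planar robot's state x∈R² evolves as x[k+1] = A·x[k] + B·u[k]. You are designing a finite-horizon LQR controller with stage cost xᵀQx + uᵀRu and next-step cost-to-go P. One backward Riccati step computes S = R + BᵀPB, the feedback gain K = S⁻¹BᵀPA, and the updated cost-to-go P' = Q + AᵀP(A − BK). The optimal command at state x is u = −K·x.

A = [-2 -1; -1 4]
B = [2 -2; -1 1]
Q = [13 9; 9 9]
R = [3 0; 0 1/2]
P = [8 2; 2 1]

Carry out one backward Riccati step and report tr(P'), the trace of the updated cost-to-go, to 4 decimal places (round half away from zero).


BᵀP = [14.0000 3.0000; -14.0000 -3.0000]
S = R + BᵀPB = [3 0; 0 1/2] + [25.0000 -25.0000; -25.0000 25.0000] = [28.0000 -25.0000; -25.0000 25.5000]
BᵀPA = [-31.0000 -2.0000; 31.0000 2.0000]
K = S⁻¹·BᵀPA = [-0.1742 -0.0112; 1.0449 0.0674]
A−BK = [0.4382 -0.8427; -2.2191 3.9213]
AᵀP(A−BK) = [3.2079 -4.4382; -4.4382 7.8427]
P' = Q + AᵀP(A−BK) = [16.2079 4.5618; 4.5618 16.8427]
tr(P') = 33.0506

33.0506


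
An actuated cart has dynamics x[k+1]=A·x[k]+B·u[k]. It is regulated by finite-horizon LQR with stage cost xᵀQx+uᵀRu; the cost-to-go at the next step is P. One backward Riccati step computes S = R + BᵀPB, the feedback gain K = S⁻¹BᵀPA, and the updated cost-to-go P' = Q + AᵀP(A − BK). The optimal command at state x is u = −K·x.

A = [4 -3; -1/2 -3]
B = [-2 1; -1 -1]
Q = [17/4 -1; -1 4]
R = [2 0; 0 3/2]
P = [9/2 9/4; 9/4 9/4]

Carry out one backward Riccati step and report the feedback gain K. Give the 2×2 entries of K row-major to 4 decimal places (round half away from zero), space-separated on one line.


-1.1925 1.7756 0.9691 0.3308

BᵀP = [-11.2500 -6.7500; 2.2500 0.0000]
S = R + BᵀPB = [2 0; 0 3/2] + [29.2500 -4.5000; -4.5000 2.2500] = [31.2500 -4.5000; -4.5000 3.7500]
BᵀPA = [-41.6250 54.0000; 9.0000 -6.7500]
K = S⁻¹·BᵀPA = [-1.1925 1.7756; 0.9691 0.3308]
A−BK = [0.6460 0.2205; -0.7234 -0.8936]
AᵀP(A−BK) = [5.2050 -3.3162; -3.3162 7.5986]
P' = Q + AᵀP(A−BK) = [9.4550 -4.3162; -4.3162 11.5986]
tr(P') = 21.0537


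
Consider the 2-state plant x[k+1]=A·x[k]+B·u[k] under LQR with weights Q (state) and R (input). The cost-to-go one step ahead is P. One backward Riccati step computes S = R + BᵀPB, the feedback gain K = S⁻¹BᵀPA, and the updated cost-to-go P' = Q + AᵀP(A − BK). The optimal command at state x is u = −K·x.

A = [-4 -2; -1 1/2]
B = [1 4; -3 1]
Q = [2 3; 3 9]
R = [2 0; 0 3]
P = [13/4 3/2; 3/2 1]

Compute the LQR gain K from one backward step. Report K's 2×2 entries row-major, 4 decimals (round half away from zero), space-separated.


0.0620 -0.1485 -0.9500 -0.3892

BᵀP = [-1.2500 -1.5000; 14.5000 7.0000]
S = R + BᵀPB = [2 0; 0 3] + [3.2500 -6.5000; -6.5000 65.0000] = [5.2500 -6.5000; -6.5000 68.0000]
BᵀPA = [6.5000 1.7500; -65.0000 -25.5000]
K = S⁻¹·BᵀPA = [0.0620 -0.1485; -0.9500 -0.3892]
A−BK = [-0.2621 -0.2947; 0.1358 0.4436]
AᵀP(A−BK) = [2.8499 1.1676; 1.1676 0.5854]
P' = Q + AᵀP(A−BK) = [4.8499 4.1676; 4.1676 9.5854]
tr(P') = 14.4353


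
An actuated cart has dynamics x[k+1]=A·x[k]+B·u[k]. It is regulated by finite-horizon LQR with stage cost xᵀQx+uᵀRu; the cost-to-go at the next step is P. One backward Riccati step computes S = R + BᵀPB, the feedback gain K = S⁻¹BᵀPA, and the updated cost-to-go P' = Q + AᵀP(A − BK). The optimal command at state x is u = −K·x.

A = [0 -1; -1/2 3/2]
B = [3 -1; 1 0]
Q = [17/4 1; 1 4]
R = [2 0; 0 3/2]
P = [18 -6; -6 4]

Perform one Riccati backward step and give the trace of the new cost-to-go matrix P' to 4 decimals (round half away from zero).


BᵀP = [48.0000 -14.0000; -18.0000 6.0000]
S = R + BᵀPB = [2 0; 0 3/2] + [130.0000 -48.0000; -48.0000 18.0000] = [132.0000 -48.0000; -48.0000 19.5000]
BᵀPA = [7.0000 -69.0000; -3.0000 27.0000]
K = S⁻¹·BᵀPA = [-0.0278 -0.1833; -0.2222 0.9333]
A−BK = [-0.1389 0.4833; -0.4722 1.6833]
AᵀP(A−BK) = [0.5278 -1.9167; -1.9167 7.1500]
P' = Q + AᵀP(A−BK) = [4.7778 -0.9167; -0.9167 11.1500]
tr(P') = 15.9278

15.9278


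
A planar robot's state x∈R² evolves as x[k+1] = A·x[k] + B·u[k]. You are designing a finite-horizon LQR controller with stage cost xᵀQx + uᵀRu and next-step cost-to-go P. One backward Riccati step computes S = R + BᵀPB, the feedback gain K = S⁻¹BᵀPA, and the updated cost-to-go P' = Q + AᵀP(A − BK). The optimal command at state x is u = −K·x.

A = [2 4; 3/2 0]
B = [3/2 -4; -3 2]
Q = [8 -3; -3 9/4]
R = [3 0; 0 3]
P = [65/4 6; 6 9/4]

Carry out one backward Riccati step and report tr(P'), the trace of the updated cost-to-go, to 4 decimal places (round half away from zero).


17.0011

BᵀP = [6.3750 2.2500; -53.0000 -19.5000]
S = R + BᵀPB = [3 0; 0 3] + [2.8125 -21.0000; -21.0000 173.0000] = [5.8125 -21.0000; -21.0000 176.0000]
BᵀPA = [16.1250 25.5000; -135.2500 -212.0000]
K = S⁻¹·BᵀPA = [-0.0039 0.0619; -0.7689 -1.1972]
A−BK = [-1.0699 -0.8814; 3.0263 2.5799]
AᵀP(A−BK) = [2.1274 3.0860; 3.0860 4.6237]
P' = Q + AᵀP(A−BK) = [10.1274 0.0860; 0.0860 6.8737]
tr(P') = 17.0011


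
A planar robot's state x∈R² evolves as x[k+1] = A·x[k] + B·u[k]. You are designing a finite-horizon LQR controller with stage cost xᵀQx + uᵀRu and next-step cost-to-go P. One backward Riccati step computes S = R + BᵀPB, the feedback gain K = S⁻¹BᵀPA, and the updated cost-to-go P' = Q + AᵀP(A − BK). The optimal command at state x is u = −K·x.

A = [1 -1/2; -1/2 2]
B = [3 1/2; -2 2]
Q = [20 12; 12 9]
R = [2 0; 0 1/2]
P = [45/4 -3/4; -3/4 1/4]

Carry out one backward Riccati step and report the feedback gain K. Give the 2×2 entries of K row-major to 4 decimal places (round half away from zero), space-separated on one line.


0.3134 -0.2511 0.0933 0.4380

BᵀP = [35.2500 -2.7500; 4.1250 0.1250]
S = R + BᵀPB = [2 0; 0 1/2] + [111.2500 12.1250; 12.1250 2.3125] = [113.2500 12.1250; 12.1250 2.8125]
BᵀPA = [36.6250 -23.1250; 4.0625 -1.8125]
K = S⁻¹·BᵀPA = [0.3134 -0.2511; 0.0933 0.4380]
A−BK = [0.0131 0.0343; -0.0598 0.6217]
AᵀP(A−BK) = [0.2048 -0.1458; -0.1458 0.2999]
P' = Q + AᵀP(A−BK) = [20.2048 11.8542; 11.8542 9.2999]
tr(P') = 29.5047


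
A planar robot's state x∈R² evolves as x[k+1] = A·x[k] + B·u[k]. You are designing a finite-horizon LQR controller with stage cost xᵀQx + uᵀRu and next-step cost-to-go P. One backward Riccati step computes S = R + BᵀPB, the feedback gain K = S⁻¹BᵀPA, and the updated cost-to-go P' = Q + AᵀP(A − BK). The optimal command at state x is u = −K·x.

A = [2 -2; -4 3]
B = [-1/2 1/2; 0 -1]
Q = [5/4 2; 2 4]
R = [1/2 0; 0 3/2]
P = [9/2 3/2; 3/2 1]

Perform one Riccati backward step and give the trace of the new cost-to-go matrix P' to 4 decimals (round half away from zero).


16.0047

BᵀP = [-2.2500 -0.7500; 0.7500 -0.2500]
S = R + BᵀPB = [1/2 0; 0 3/2] + [1.1250 -0.3750; -0.3750 0.6250] = [1.6250 -0.3750; -0.3750 2.1250]
BᵀPA = [-1.5000 2.2500; 2.5000 -2.2500]
K = S⁻¹·BᵀPA = [-0.6792 1.1887; 1.0566 -0.8491]
A−BK = [1.1321 -0.9811; -2.9434 2.1509]
AᵀP(A−BK) = [6.3396 -5.0943; -5.0943 4.4151]
P' = Q + AᵀP(A−BK) = [7.5896 -3.0943; -3.0943 8.4151]
tr(P') = 16.0047


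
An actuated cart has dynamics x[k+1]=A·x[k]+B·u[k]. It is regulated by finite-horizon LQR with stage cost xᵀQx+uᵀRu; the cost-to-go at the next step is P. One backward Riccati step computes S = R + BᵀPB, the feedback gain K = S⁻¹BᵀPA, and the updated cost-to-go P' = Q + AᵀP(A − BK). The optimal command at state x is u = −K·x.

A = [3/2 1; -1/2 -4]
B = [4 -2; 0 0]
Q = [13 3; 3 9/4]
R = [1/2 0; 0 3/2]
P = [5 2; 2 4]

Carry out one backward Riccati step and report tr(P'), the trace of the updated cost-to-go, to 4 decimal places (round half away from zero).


67.3088

BᵀP = [20.0000 8.0000; -10.0000 -4.0000]
S = R + BᵀPB = [1/2 0; 0 3/2] + [80.0000 -40.0000; -40.0000 20.0000] = [80.5000 -40.0000; -40.0000 21.5000]
BᵀPA = [26.0000 -12.0000; -13.0000 6.0000]
K = S⁻¹·BᵀPA = [0.2983 -0.1377; -0.0497 0.0229]
A−BK = [0.2075 1.5966; -0.5000 -4.0000]
AᵀP(A−BK) = [0.8485 6.3776; 6.3776 51.2103]
P' = Q + AᵀP(A−BK) = [13.8485 9.3776; 9.3776 53.4603]
tr(P') = 67.3088


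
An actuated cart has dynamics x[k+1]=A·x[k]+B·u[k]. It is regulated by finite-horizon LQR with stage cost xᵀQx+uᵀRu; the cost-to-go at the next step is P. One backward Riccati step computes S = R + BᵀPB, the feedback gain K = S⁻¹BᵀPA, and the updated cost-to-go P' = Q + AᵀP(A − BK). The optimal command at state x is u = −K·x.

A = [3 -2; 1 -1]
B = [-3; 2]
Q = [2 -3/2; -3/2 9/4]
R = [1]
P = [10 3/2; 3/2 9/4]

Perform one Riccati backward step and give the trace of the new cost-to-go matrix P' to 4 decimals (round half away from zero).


BᵀP = [-27.0000 0.0000]
S = R + BᵀPB = [1] + [81.0000] = [82.0000]
BᵀPA = [-81.0000 54.0000]
K = S⁻¹·BᵀPA = [-0.9878 0.6585]
A−BK = [0.0366 -0.0244; 2.9756 -2.3171]
AᵀP(A−BK) = [21.2378 -16.4085; -16.4085 12.6890]
P' = Q + AᵀP(A−BK) = [23.2378 -17.9085; -17.9085 14.9390]
tr(P') = 38.1768

38.1768


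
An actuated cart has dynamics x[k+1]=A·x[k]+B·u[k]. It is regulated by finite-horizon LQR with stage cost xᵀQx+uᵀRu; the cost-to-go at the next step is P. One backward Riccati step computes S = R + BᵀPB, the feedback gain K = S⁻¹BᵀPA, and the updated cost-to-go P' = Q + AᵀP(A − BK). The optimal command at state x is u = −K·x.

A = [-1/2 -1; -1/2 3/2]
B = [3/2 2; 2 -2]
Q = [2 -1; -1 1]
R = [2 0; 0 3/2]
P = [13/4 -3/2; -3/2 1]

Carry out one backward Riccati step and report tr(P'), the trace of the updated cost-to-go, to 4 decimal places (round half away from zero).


BᵀP = [1.8750 -0.2500; 9.5000 -5.0000]
S = R + BᵀPB = [2 0; 0 3/2] + [2.3125 4.2500; 4.2500 29.0000] = [4.3125 4.2500; 4.2500 30.5000]
BᵀPA = [-0.8125 -2.2500; -2.2500 -17.0000]
K = S⁻¹·BᵀPA = [-0.1341 0.0319; -0.0551 -0.5618]
A−BK = [-0.1887 0.0757; -0.3419 0.3124]
AᵀP(A−BK) = [0.0796 0.0118; 0.0118 0.5208]
P' = Q + AᵀP(A−BK) = [2.0796 -0.9882; -0.9882 1.5208]
tr(P') = 3.6004

3.6004


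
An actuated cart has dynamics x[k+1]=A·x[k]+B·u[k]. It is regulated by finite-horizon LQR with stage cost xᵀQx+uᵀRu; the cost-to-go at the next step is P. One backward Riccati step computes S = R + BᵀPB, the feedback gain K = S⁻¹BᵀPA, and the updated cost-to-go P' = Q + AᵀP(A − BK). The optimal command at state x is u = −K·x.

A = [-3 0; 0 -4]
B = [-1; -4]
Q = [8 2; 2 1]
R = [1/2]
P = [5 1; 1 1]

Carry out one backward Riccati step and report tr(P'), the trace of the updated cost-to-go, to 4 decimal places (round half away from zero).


31.7288

BᵀP = [-9.0000 -5.0000]
S = R + BᵀPB = [1/2] + [29.0000] = [29.5000]
BᵀPA = [27.0000 20.0000]
K = S⁻¹·BᵀPA = [0.9153 0.6780]
A−BK = [-2.0847 0.6780; 3.6610 -1.2881]
AᵀP(A−BK) = [20.2881 -6.3051; -6.3051 2.4407]
P' = Q + AᵀP(A−BK) = [28.2881 -4.3051; -4.3051 3.4407]
tr(P') = 31.7288


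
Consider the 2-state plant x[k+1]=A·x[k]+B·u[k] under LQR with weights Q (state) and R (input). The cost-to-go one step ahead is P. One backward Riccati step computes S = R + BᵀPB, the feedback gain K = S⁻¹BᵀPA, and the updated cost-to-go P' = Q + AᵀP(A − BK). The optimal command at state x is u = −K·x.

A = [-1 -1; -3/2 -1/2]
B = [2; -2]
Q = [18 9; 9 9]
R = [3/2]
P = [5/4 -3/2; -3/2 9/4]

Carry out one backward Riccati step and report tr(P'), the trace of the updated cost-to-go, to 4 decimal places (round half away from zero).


27.8114

BᵀP = [5.5000 -7.5000]
S = R + BᵀPB = [3/2] + [26.0000] = [27.5000]
BᵀPA = [5.7500 -1.7500]
K = S⁻¹·BᵀPA = [0.2091 -0.0636]
A−BK = [-1.4182 -0.8727; -1.0818 -0.6273]
AᵀP(A−BK) = [0.6102 0.3034; 0.3034 0.2011]
P' = Q + AᵀP(A−BK) = [18.6102 9.3034; 9.3034 9.2011]
tr(P') = 27.8114


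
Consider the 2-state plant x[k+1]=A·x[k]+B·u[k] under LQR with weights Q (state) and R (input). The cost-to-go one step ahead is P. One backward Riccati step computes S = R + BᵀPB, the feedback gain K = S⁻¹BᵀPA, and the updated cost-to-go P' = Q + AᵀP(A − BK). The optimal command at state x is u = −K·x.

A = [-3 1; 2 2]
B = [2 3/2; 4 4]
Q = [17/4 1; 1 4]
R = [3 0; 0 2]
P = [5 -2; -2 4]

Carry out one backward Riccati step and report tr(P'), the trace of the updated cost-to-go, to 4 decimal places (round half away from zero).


68.1371

BᵀP = [2.0000 12.0000; -0.5000 13.0000]
S = R + BᵀPB = [3 0; 0 2] + [52.0000 51.0000; 51.0000 51.2500] = [55.0000 51.0000; 51.0000 53.2500]
BᵀPA = [18.0000 26.0000; 27.5000 25.5000]
K = S⁻¹·BᵀPA = [-1.3547 0.2563; 1.8139 0.2334]
A−BK = [-3.0114 0.1373; 0.1632 0.0412]
AᵀP(A−BK) = [59.5027 -2.0320; -2.0320 0.3844]
P' = Q + AᵀP(A−BK) = [63.7527 -1.0320; -1.0320 4.3844]
tr(P') = 68.1371


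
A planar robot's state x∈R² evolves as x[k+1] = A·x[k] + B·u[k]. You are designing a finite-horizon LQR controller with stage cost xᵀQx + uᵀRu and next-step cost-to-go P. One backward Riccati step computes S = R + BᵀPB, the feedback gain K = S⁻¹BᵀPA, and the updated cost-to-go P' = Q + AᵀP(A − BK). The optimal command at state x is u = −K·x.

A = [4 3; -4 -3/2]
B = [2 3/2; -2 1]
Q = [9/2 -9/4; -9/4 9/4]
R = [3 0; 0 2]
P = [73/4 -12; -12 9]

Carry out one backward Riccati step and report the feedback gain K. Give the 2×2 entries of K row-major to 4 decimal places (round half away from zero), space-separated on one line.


1.9001 1.0582 0.3033 0.5004

BᵀP = [60.5000 -42.0000; 15.3750 -9.0000]
S = R + BᵀPB = [3 0; 0 2] + [205.0000 48.7500; 48.7500 14.0625] = [208.0000 48.7500; 48.7500 16.0625]
BᵀPA = [410.0000 244.5000; 97.5000 59.6250]
K = S⁻¹·BᵀPA = [1.9001 1.0582; 0.3033 0.5004]
A−BK = [-0.2551 0.1330; -0.5031 0.1160]
AᵀP(A−BK) = [11.4004 6.3492; 6.3492 3.9338]
P' = Q + AᵀP(A−BK) = [15.9004 4.0992; 4.0992 6.1838]
tr(P') = 22.0842


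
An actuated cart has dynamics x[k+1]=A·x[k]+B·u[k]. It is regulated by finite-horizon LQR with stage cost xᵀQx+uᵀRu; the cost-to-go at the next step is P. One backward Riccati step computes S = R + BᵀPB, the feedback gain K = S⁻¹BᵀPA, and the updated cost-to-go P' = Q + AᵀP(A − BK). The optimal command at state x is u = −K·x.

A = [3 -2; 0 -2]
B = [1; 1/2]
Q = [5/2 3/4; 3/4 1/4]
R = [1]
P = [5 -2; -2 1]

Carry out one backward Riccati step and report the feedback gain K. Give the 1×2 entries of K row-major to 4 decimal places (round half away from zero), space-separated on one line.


BᵀP = [4.0000 -1.5000]
S = R + BᵀPB = [1] + [3.2500] = [4.2500]
BᵀPA = [12.0000 -5.0000]
K = S⁻¹·BᵀPA = [2.8235 -1.1765]
A−BK = [0.1765 -0.8235; -1.4118 -1.4118]
AᵀP(A−BK) = [11.1176 -3.8824; -3.8824 2.1176]
P' = Q + AᵀP(A−BK) = [13.6176 -3.1324; -3.1324 2.3676]
tr(P') = 15.9853

2.8235 -1.1765
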